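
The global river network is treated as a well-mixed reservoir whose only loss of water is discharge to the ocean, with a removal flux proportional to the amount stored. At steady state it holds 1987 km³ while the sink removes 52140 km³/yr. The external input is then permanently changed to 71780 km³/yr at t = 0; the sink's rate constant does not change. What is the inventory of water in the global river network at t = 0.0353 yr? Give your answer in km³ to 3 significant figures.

2440 km³

Residence time τ = M₀/F₀ = 0.03811 yr. The eventual steady state is M_∞ = M₀·(F₁/F₀) = 1987 × 71780/52140 = 2735.5 km³.
The anomaly ΔM(t) = M(t) − M_∞ decays as ΔM₀·e^(−t/τ) with ΔM₀ = 1987 − 2735.5 = −748.5 km³.
At t = 0.0353 yr, e^(−t/τ) = e^(−0.9263) = 0.3960, so ΔM = −296.4 km³ and M = 2735.5 − 296.4 = 2439.1 km³.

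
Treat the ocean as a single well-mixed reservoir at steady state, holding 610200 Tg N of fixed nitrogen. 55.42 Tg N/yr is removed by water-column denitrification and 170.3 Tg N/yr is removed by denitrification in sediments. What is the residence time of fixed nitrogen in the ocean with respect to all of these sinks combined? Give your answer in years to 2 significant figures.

2700 yr

Total removal flux = 55.42 + 170.3 = 225.72 Tg N/yr.
τ = M / ΣF_out = 610200 / 225.72 = 2703 yr.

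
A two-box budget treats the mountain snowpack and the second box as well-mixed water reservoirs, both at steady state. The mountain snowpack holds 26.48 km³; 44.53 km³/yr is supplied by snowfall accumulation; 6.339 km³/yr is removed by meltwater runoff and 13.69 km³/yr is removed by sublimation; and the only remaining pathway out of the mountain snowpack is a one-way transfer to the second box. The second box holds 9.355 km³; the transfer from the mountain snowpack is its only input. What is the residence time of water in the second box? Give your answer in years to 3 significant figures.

Balance the mountain snowpack: ΣF_in = 44.530 km³/yr.
Transfer to the second box = ΣF_in − (6.339 + 13.69) = 24.501 km³/yr.
At steady state the output of the second box equals its input, 24.501 km³/yr.
τ = M / F = 9.355 / 24.501 = 0.3818 yr.

0.382 yr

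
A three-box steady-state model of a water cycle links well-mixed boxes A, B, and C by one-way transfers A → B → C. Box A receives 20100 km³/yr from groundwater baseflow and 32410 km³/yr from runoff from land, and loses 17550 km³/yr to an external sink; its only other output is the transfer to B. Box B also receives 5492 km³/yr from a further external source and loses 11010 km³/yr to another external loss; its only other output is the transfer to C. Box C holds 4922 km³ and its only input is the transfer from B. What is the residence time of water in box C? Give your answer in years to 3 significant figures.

0.167 yr

Box A: F(A→B) = (20100 + 32410) − 17550 = 34960 km³/yr.
Box B: F(B→C) = (34960 + 5492) − 11010 = 29442 km³/yr.
Box C throughput = its input = 29442 km³/yr; τ = 4922 / 29442 = 0.1672 yr.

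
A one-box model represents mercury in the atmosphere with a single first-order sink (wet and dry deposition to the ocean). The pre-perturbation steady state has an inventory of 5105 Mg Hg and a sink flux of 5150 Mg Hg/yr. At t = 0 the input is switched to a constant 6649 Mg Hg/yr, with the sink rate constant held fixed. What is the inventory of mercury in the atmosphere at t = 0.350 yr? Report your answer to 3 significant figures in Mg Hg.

5550 Mg Hg

Residence time τ = M₀/F₀ = 0.9913 yr. The eventual steady state is M_∞ = M₀·(F₁/F₀) = 5105 × 6649/5150 = 6590.9 Mg Hg.
The anomaly ΔM(t) = M(t) − M_∞ decays as ΔM₀·e^(−t/τ) with ΔM₀ = 5105 − 6590.9 = −1486 Mg Hg.
At t = 0.350 yr, e^(−t/τ) = e^(−0.3531) = 0.7025, so ΔM = −1044 Mg Hg and M = 6590.9 − 1044 = 5547.0 Mg Hg.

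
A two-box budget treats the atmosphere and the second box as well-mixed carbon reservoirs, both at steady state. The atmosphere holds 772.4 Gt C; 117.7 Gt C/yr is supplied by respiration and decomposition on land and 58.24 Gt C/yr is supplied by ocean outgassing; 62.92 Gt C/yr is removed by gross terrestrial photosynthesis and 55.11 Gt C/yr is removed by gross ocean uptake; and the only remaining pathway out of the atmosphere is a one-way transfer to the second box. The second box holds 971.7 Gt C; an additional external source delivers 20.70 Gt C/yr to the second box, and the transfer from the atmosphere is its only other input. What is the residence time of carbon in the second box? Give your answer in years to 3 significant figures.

12.4 yr

Balance the atmosphere: ΣF_in = 117.7 + 58.24 = 175.94 Gt C/yr.
Transfer to the second box = ΣF_in − (62.92 + 55.11) = 57.910 Gt C/yr.
Total input to the second box = 57.910 + 20.70 = 78.610 Gt C/yr; at steady state this equals its total output.
τ = M / F = 971.7 / 78.610 = 12.36 yr.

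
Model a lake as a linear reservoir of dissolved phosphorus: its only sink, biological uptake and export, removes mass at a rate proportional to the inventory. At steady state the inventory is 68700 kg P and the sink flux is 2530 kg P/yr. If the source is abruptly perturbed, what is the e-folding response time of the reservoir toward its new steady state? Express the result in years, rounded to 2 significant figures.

For a linear reservoir the response time equals the residence time τ = M/F.
τ = 68700 / 2530 = 27.15 yr.

27 yr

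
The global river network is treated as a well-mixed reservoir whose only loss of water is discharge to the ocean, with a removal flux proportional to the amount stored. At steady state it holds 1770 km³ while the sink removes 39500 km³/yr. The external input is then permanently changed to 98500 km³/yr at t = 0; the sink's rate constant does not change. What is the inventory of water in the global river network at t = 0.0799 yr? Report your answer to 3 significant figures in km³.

3970 km³

The sink rate constant is k = F₀/M₀ = 39500/1770 = 22.32 yr⁻¹.
Solving dM/dt = F₁ − kM with M(0) = M₀ gives M(t) = F₁/k + (M₀ − F₁/k)·e^(−kt).
F₁/k = 98500/22.32 = 4413.8 km³; kt = 22.32 × 0.0799 = 1.783, e^(−kt) = 0.1681.
M(0.0799) = 4413.8 + (1770 − 4413.8) × 0.1681 = 4413.8 − 444.5 = 3969.3 km³.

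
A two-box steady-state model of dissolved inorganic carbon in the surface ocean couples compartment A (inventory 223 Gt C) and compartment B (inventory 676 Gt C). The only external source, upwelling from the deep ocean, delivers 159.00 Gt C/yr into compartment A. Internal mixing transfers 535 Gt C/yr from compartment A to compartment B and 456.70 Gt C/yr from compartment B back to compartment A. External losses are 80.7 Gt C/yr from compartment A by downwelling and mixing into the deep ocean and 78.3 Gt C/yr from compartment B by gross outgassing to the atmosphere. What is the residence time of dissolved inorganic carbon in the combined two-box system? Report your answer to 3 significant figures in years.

5.65 yr

Residence time in the combined system uses the total inventory and the total *external* removal — internal exchanges between the two boxes cancel.
M_total = 223 + 676 = 899.00 Gt C.
ΣF_external_out = 80.7 + 78.3 = 159.00 Gt C/yr.
τ = M_total / ΣF_ext = 899.00 / 159.00 = 5.654 yr.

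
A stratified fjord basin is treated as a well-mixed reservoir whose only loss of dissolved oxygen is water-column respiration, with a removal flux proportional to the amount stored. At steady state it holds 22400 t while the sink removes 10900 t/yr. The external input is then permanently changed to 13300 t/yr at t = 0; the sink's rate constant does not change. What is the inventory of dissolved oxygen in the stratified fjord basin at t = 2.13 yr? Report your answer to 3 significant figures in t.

25600 t

Residence time τ = M₀/F₀ = 2.055 yr. The eventual steady state is M_∞ = M₀·(F₁/F₀) = 22400 × 13300/10900 = 27332 t.
The anomaly ΔM(t) = M(t) − M_∞ decays as ΔM₀·e^(−t/τ) with ΔM₀ = 22400 − 27332 = −4932 t.
At t = 2.13 yr, e^(−t/τ) = e^(−1.036) = 0.3547, so ΔM = −1749 t and M = 27332 − 1749 = 25583 t.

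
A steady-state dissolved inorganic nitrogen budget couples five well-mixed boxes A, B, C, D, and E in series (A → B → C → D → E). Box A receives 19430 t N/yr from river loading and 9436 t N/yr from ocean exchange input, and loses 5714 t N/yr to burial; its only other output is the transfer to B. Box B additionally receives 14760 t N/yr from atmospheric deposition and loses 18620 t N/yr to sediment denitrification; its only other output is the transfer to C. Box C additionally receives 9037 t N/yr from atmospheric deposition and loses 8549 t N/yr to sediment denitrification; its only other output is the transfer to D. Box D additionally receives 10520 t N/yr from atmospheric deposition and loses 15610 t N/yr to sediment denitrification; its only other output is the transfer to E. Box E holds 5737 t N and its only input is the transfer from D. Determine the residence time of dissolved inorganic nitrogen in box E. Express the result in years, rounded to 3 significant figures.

0.391 yr

Box A: F(A→B) = (19430 + 9436) − 5714 = 23152 t N/yr.
Box B: F(B→C) = (23152 + 14760) − 18620 = 19292 t N/yr.
Box C: F(C→D) = (19292 + 9037) − 8549 = 19780 t N/yr.
Box D: F(D→E) = (19780 + 10520) − 15610 = 14690 t N/yr.
Box E throughput = its input = 14690 t N/yr; τ = 5737 / 14690 = 0.3905 yr.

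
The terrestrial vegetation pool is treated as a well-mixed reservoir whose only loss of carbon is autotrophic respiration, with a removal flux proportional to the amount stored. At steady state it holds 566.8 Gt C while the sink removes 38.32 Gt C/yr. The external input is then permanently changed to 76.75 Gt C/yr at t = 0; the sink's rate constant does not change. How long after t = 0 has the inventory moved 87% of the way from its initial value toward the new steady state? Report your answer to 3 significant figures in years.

30.2 yr

τ = M₀/F₀ = 566.8/38.32 = 14.79 yr.
The remaining gap fraction is e^(−t/τ); 87% covered ⇒ e^(−t/τ) = 0.130.
t = −τ ln(0.130) = 14.79 × 2.040 = 30.18 yr.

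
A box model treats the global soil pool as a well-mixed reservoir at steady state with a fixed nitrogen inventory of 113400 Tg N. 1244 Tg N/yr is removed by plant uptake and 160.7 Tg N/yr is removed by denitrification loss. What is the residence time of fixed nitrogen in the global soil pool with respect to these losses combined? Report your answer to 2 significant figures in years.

Total removal = 1244 + 160.7 = 1404.7 Tg N/yr.
τ = M / ΣF_out = 113400 / 1404.7 = 80.73 yr.

81 yr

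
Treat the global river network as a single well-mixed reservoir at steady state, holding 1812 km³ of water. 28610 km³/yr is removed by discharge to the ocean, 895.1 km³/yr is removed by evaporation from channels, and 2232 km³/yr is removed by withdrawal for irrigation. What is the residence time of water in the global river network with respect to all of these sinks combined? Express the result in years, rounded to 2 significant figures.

0.057 yr

Total removal flux = 28610 + 895.1 + 2232 = 31737 km³/yr.
τ = M / ΣF_out = 1812 / 31737 = 0.05709 yr.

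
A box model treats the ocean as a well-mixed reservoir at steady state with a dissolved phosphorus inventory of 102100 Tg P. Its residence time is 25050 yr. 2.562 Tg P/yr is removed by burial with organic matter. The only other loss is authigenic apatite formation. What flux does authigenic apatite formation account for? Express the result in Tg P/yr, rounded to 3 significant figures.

Total removal F = M/τ = 102100 / 25050 = 4.076 Tg P/yr.
Authigenic apatite formation = F − (2.562) = 4.076 − 2.562 = 1.514 Tg P/yr.

1.51 Tg P/yr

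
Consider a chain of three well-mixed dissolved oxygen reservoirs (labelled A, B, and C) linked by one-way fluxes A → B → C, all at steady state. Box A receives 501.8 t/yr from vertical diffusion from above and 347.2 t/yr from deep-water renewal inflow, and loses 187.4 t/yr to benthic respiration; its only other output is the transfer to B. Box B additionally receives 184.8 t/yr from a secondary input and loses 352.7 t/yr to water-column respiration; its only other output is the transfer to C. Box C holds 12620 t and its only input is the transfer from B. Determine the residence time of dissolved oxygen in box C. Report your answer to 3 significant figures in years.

25.6 yr

Box A: F(A→B) = (501.8 + 347.2) − 187.4 = 661.60 t/yr.
Box B: F(B→C) = (661.60 + 184.8) − 352.7 = 493.70 t/yr.
Box C throughput = its input = 493.70 t/yr; τ = 12620 / 493.70 = 25.56 yr.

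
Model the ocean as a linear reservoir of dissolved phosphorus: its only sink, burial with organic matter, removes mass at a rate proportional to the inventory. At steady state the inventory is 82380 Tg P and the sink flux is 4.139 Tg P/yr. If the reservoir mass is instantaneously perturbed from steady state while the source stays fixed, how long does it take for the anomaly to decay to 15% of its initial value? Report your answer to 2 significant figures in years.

For a linear reservoir the anomaly decays as exp(−t/τ) with τ = M/F = 82380/4.139 = 19900 yr.
exp(−t/τ) = 0.15 ⇒ t = −τ ln(0.15) = 19900 × 1.897 = 37760 yr.

38000 yr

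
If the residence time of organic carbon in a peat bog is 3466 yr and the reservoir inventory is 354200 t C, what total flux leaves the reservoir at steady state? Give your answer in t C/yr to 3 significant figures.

102 t C/yr

F = M / τ = 354200 / 3466 = 102.2 t C/yr.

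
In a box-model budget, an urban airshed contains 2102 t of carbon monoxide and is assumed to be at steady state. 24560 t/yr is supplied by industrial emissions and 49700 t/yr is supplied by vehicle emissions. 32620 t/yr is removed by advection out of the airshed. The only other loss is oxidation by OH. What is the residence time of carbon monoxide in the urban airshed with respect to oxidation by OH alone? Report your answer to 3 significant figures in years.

At steady state ΣF_in = ΣF_out.
ΣF_in = 24560 + 49700 = 74260 t/yr.
Oxidation by OH flux = ΣF_in − (32620) = 74260 − 32620 = 41640 t/yr.
τ = M / F = 2102 / 41640 = 0.05048 yr.

0.0505 yr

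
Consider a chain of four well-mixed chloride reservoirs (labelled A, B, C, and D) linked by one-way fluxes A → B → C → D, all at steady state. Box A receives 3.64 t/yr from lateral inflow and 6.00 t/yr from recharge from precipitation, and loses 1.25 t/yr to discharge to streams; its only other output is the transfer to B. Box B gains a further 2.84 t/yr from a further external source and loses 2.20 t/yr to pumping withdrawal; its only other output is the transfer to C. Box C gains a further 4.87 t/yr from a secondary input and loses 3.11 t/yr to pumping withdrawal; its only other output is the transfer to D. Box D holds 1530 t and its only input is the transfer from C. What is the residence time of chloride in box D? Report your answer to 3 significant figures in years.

142 yr

Box A: F(A→B) = (3.64 + 6.00) − 1.25 = 8.3900 t/yr.
Box B: F(B→C) = (8.3900 + 2.84) − 2.20 = 9.0300 t/yr.
Box C: F(C→D) = (9.0300 + 4.87) − 3.11 = 10.790 t/yr.
Box D throughput = its input = 10.790 t/yr; τ = 1530 / 10.790 = 141.8 yr.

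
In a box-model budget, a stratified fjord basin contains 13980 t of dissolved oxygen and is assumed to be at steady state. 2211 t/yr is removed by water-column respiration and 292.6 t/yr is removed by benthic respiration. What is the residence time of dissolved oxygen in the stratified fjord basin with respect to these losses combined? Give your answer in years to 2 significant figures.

5.6 yr

Total removal = 2211 + 292.6 = 2503.6 t/yr.
τ = M / ΣF_out = 13980 / 2503.6 = 5.584 yr.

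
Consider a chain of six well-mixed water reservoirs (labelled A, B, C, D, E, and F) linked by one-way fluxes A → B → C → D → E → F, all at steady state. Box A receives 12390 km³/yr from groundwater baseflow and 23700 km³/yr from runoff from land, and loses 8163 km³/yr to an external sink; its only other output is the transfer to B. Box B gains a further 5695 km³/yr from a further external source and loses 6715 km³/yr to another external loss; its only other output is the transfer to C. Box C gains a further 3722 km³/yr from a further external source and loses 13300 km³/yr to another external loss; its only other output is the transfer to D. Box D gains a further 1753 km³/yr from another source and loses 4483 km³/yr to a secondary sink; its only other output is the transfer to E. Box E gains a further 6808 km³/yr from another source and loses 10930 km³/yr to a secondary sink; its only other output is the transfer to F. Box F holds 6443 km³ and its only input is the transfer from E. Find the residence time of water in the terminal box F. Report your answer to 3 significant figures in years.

Box A: F(A→B) = (12390 + 23700) − 8163 = 27927 km³/yr.
Box B: F(B→C) = (27927 + 5695) − 6715 = 26907 km³/yr.
Box C: F(C→D) = (26907 + 3722) − 13300 = 17329 km³/yr.
Box D: F(D→E) = (17329 + 1753) − 4483 = 14599 km³/yr.
Box E: F(E→F) = (14599 + 6808) − 10930 = 10477 km³/yr.
Box F throughput = its input = 10477 km³/yr; τ = 6443 / 10477 = 0.6150 yr.

0.615 yr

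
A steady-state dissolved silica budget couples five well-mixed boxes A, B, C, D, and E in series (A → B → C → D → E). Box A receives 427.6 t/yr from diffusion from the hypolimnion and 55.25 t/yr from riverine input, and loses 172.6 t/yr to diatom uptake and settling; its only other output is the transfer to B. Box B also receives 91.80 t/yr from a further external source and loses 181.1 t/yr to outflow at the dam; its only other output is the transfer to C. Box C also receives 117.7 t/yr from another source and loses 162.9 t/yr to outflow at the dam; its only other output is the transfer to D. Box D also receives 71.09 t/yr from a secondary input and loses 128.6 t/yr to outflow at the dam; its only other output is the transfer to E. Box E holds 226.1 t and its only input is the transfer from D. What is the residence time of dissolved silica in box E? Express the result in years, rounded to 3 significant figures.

1.91 yr

Box A: F(A→B) = (427.6 + 55.25) − 172.6 = 310.25 t/yr.
Box B: F(B→C) = (310.25 + 91.80) − 181.1 = 220.95 t/yr.
Box C: F(C→D) = (220.95 + 117.7) − 162.9 = 175.75 t/yr.
Box D: F(D→E) = (175.75 + 71.09) − 128.6 = 118.24 t/yr.
Box E throughput = its input = 118.24 t/yr; τ = 226.1 / 118.24 = 1.912 yr.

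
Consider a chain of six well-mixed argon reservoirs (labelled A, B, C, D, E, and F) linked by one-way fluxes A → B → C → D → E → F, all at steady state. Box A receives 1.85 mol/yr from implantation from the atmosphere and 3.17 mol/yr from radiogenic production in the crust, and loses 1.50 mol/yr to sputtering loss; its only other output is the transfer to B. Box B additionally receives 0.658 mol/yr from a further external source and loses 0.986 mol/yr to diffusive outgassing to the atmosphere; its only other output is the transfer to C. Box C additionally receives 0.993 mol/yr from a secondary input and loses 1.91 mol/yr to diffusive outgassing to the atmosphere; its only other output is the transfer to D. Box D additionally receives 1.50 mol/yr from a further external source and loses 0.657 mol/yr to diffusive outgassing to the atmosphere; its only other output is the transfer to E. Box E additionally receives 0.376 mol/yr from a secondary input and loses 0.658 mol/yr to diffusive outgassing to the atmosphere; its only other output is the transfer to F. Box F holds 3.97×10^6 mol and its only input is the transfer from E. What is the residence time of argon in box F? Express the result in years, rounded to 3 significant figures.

1.40×10^6 yr

Box A: F(A→B) = (1.85 + 3.17) − 1.50 = 3.5200 mol/yr.
Box B: F(B→C) = (3.5200 + 0.658) − 0.986 = 3.1920 mol/yr.
Box C: F(C→D) = (3.1920 + 0.993) − 1.91 = 2.2750 mol/yr.
Box D: F(D→E) = (2.2750 + 1.50) − 0.657 = 3.1180 mol/yr.
Box E: F(E→F) = (3.1180 + 0.376) − 0.658 = 2.8360 mol/yr.
Box F throughput = its input = 2.8360 mol/yr; τ = 3.97×10^6 / 2.8360 = 1.400×10^6 yr.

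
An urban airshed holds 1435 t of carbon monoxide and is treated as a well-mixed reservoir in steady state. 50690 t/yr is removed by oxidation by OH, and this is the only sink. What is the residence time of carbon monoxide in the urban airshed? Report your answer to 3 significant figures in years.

0.0283 yr

τ = M / F = 1435 / 50690 = 0.02831 yr.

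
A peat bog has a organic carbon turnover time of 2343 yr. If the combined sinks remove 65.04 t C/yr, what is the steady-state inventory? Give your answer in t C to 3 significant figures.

152000 t C

τ = M/F ⇒ M = τ × F = 2343 × 65.04 = 152400 t C.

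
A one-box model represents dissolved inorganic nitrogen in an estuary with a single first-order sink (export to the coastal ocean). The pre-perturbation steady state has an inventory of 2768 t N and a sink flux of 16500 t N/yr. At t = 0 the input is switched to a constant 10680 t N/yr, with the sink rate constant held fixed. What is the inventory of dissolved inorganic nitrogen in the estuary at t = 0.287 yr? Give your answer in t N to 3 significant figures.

1970 t N

τ = M₀/F₀ = 2768/16500 = 0.1678 yr; rate constant k = 1/τ.
New steady state M_∞ = F₁/k = F₁·τ = 10680 × 0.1678 = 1791.7 t N.
M(t) = M_∞ + (M₀ − M_∞)·e^(−t/τ); t/τ = 0.287/0.1678 = 1.711, so e^(−t/τ) = 0.1807.
M(t) = 1791.7 + 976.3 × 0.1807 = 1968.1 t N.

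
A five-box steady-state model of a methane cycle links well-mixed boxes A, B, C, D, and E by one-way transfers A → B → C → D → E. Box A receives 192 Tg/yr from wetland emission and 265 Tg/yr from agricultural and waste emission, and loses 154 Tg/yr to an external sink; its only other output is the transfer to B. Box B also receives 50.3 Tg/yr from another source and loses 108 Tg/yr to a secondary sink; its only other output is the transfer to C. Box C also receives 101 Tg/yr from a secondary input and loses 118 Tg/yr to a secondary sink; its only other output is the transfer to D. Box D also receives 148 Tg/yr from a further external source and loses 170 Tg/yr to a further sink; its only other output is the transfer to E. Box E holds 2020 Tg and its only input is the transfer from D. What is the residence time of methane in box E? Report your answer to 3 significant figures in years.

9.79 yr

Box A: F(A→B) = (192 + 265) − 154 = 303.00 Tg/yr.
Box B: F(B→C) = (303.00 + 50.3) − 108 = 245.30 Tg/yr.
Box C: F(C→D) = (245.30 + 101) − 118 = 228.30 Tg/yr.
Box D: F(D→E) = (228.30 + 148) − 170 = 206.30 Tg/yr.
Box E throughput = its input = 206.30 Tg/yr; τ = 2020 / 206.30 = 9.792 yr.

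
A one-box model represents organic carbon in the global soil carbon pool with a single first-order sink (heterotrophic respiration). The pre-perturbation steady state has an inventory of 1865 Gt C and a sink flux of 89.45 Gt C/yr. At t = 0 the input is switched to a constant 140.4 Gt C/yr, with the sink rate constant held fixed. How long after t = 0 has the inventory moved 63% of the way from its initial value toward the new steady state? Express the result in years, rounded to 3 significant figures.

20.7 yr

τ = M₀/F₀ = 1865/89.45 = 20.85 yr.
The remaining gap fraction is e^(−t/τ); 63% covered ⇒ e^(−t/τ) = 0.370.
t = −τ ln(0.370) = 20.85 × 0.9943 = 20.73 yr.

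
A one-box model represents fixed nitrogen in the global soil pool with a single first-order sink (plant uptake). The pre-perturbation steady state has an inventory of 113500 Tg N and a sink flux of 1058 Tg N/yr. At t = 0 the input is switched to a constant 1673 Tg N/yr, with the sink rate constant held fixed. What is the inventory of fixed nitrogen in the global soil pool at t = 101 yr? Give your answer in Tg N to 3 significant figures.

154000 Tg N

Residence time τ = M₀/F₀ = 107.3 yr. The eventual steady state is M_∞ = M₀·(F₁/F₀) = 113500 × 1673/1058 = 179480 Tg N.
The anomaly ΔM(t) = M(t) − M_∞ decays as ΔM₀·e^(−t/τ) with ΔM₀ = 113500 − 179480 = −65980 Tg N.
At t = 101 yr, e^(−t/τ) = e^(−0.9415) = 0.3901, so ΔM = −25730 Tg N and M = 179480 − 25730 = 153740 Tg N.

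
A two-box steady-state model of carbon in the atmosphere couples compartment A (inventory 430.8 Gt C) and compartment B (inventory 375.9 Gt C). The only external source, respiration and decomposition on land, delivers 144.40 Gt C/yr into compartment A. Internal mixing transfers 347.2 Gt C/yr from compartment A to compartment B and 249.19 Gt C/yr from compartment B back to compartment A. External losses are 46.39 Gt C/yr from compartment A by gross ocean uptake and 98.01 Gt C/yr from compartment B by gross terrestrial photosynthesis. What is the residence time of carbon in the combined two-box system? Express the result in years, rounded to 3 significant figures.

Treat the two boxes together as one reservoir: the mixing fluxes between them are internal recycling, so τ = ΣM / Σ(external losses).
M_total = 430.8 + 375.9 = 806.70 Gt C.
ΣF_external_out = 46.39 + 98.01 = 144.40 Gt C/yr.
τ = M_total / ΣF_ext = 806.70 / 144.40 = 5.587 yr.

5.59 yr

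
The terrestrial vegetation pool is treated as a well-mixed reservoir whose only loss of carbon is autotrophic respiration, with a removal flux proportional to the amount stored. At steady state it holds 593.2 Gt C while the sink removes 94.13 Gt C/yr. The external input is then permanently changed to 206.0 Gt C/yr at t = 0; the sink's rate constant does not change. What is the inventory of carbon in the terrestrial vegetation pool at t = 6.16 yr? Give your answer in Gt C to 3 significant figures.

τ = M₀/F₀ = 593.2/94.13 = 6.302 yr; rate constant k = 1/τ.
New steady state M_∞ = F₁/k = F₁·τ = 206.0 × 6.302 = 1298.2 Gt C.
M(t) = M_∞ + (M₀ − M_∞)·e^(−t/τ); t/τ = 6.16/6.302 = 0.9775, so e^(−t/τ) = 0.3763.
M(t) = 1298.2 − 705.0 × 0.3763 = 1032.9 Gt C.

1030 Gt C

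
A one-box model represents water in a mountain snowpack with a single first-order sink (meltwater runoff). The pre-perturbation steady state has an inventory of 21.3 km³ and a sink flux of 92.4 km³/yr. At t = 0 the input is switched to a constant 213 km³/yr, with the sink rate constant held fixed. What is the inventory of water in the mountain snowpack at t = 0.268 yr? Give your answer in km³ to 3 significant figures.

τ = M₀/F₀ = 21.3/92.4 = 0.2305 yr; rate constant k = 1/τ.
New steady state M_∞ = F₁/k = F₁·τ = 213 × 0.2305 = 49.101 km³.
M(t) = M_∞ + (M₀ − M_∞)·e^(−t/τ); t/τ = 0.268/0.2305 = 1.163, so e^(−t/τ) = 0.3127.
M(t) = 49.101 − 27.80 × 0.3127 = 40.408 km³.

40.4 km³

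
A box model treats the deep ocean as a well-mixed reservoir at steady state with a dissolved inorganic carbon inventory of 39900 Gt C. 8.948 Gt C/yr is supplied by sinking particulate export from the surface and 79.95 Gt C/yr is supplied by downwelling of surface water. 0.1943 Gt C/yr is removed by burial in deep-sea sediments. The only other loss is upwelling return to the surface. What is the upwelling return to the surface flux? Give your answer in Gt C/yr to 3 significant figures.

88.7 Gt C/yr

At steady state ΣF_in = ΣF_out.
ΣF_in = 8.948 + 79.95 = 88.898 Gt C/yr.
Upwelling return to the surface flux = ΣF_in − (0.1943) = 88.898 − 0.1943 = 88.70 Gt C/yr.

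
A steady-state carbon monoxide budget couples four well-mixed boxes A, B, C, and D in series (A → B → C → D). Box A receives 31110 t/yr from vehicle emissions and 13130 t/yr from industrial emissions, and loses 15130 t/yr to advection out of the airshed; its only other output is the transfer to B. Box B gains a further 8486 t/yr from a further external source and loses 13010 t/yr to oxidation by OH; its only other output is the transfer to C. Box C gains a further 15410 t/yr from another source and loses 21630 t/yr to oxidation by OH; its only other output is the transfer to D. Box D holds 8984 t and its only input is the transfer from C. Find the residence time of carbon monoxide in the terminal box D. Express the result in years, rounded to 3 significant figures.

0.489 yr

Box A: F(A→B) = (31110 + 13130) − 15130 = 29110 t/yr.
Box B: F(B→C) = (29110 + 8486) − 13010 = 24586 t/yr.
Box C: F(C→D) = (24586 + 15410) − 21630 = 18366 t/yr.
Box D throughput = its input = 18366 t/yr; τ = 8984 / 18366 = 0.4892 yr.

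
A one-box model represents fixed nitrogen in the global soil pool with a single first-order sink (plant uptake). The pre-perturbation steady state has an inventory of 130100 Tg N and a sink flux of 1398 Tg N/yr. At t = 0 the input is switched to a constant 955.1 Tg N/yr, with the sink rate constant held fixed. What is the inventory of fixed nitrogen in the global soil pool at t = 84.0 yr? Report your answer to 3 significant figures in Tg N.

Residence time τ = M₀/F₀ = 93.06 yr. The eventual steady state is M_∞ = M₀·(F₁/F₀) = 130100 × 955.1/1398 = 88883 Tg N.
The anomaly ΔM(t) = M(t) − M_∞ decays as ΔM₀·e^(−t/τ) with ΔM₀ = 130100 − 88883 = 41220 Tg N.
At t = 84.0 yr, e^(−t/τ) = e^(−0.9026) = 0.4055, so ΔM = 16710 Tg N and M = 88883 + 16710 = 105600 Tg N.

106000 Tg N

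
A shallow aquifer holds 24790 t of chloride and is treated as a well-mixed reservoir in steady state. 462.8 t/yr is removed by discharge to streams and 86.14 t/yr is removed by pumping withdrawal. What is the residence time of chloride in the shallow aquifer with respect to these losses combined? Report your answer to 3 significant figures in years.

Total removal = 462.8 + 86.14 = 548.94 t/yr.
τ = M / ΣF_out = 24790 / 548.94 = 45.16 yr.

45.2 yr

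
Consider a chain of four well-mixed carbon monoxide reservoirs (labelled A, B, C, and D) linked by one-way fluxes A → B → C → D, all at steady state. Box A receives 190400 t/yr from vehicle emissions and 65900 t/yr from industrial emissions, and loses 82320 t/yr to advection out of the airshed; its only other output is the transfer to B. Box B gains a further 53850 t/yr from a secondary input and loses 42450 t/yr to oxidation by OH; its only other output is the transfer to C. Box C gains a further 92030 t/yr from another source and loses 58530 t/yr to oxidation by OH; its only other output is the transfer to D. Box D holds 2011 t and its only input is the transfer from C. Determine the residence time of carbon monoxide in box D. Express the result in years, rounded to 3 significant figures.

Box A: F(A→B) = (190400 + 65900) − 82320 = 173980 t/yr.
Box B: F(B→C) = (173980 + 53850) − 42450 = 185380 t/yr.
Box C: F(C→D) = (185380 + 92030) − 58530 = 218880 t/yr.
Box D throughput = its input = 218880 t/yr; τ = 2011 / 218880 = 0.009188 yr.

0.00919 yr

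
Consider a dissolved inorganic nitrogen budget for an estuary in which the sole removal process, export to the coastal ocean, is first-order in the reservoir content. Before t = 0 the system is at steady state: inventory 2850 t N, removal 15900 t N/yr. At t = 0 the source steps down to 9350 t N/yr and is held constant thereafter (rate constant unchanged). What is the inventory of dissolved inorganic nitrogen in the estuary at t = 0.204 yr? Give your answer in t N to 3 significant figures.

The sink rate constant is k = F₀/M₀ = 15900/2850 = 5.579 yr⁻¹.
Solving dM/dt = F₁ − kM with M(0) = M₀ gives M(t) = F₁/k + (M₀ − F₁/k)·e^(−kt).
F₁/k = 9350/5.579 = 1675.9 t N; kt = 5.579 × 0.204 = 1.138, e^(−kt) = 0.3204.
M(0.204) = 1675.9 + (2850 − 1675.9) × 0.3204 = 1675.9 + 376.2 = 2052.1 t N.

2050 t N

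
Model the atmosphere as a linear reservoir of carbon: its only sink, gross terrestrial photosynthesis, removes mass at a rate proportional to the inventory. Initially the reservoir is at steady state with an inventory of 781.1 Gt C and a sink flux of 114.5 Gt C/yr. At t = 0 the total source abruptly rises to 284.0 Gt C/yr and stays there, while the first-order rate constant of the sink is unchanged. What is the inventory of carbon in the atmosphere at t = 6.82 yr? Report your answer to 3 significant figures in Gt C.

1510 Gt C

τ = M₀/F₀ = 781.1/114.5 = 6.822 yr; rate constant k = 1/τ.
New steady state M_∞ = F₁/k = F₁·τ = 284.0 × 6.822 = 1937.4 Gt C.
M(t) = M_∞ + (M₀ − M_∞)·e^(−t/τ); t/τ = 6.82/6.822 = 0.9997, so e^(−t/τ) = 0.3680.
M(t) = 1937.4 − 1156 × 0.3680 = 1511.9 Gt C.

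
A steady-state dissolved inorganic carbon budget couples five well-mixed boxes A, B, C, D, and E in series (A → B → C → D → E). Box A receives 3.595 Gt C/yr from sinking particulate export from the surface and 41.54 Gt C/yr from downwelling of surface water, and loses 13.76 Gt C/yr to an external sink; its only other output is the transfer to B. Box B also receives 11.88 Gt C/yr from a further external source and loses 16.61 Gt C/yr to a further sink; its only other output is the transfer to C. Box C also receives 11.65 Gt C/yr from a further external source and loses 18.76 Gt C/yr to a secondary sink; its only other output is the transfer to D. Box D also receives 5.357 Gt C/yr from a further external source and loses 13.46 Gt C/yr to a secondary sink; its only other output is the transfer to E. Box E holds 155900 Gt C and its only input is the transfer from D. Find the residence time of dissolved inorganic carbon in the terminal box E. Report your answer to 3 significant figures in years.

13600 yr

Box A: F(A→B) = (3.595 + 41.54) − 13.76 = 31.375 Gt C/yr.
Box B: F(B→C) = (31.375 + 11.88) − 16.61 = 26.645 Gt C/yr.
Box C: F(C→D) = (26.645 + 11.65) − 18.76 = 19.535 Gt C/yr.
Box D: F(D→E) = (19.535 + 5.357) − 13.46 = 11.432 Gt C/yr.
Box E throughput = its input = 11.432 Gt C/yr; τ = 155900 / 11.432 = 13640 yr.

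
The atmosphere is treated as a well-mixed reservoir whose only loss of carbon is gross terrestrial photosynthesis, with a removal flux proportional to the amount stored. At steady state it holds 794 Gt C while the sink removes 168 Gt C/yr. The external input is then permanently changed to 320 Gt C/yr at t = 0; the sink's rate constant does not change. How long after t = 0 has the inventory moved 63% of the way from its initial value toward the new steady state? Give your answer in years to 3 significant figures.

4.70 yr

τ = M₀/F₀ = 794/168 = 4.726 yr.
The remaining gap fraction is e^(−t/τ); 63% covered ⇒ e^(−t/τ) = 0.370.
t = −τ ln(0.370) = 4.726 × 0.9943 = 4.699 yr.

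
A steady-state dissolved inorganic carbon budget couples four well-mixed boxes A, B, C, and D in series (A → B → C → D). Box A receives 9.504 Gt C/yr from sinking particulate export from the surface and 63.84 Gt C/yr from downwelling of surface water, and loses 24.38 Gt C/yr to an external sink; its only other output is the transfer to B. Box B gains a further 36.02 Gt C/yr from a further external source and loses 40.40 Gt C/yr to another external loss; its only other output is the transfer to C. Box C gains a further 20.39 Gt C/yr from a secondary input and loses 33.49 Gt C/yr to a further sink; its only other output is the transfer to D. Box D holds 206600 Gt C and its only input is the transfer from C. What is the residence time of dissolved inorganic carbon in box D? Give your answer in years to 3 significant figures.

Box A: F(A→B) = (9.504 + 63.84) − 24.38 = 48.964 Gt C/yr.
Box B: F(B→C) = (48.964 + 36.02) − 40.40 = 44.584 Gt C/yr.
Box C: F(C→D) = (44.584 + 20.39) − 33.49 = 31.484 Gt C/yr.
Box D throughput = its input = 31.484 Gt C/yr; τ = 206600 / 31.484 = 6562 yr.

6560 yr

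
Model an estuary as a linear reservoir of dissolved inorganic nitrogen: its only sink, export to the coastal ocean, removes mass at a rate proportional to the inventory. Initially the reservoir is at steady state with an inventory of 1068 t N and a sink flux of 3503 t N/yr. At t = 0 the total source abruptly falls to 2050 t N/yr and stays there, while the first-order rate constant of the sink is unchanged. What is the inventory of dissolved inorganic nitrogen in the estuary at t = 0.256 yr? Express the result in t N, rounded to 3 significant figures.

τ = M₀/F₀ = 1068/3503 = 0.3049 yr; rate constant k = 1/τ.
New steady state M_∞ = F₁/k = F₁·τ = 2050 × 0.3049 = 625.01 t N.
M(t) = M_∞ + (M₀ − M_∞)·e^(−t/τ); t/τ = 0.256/0.3049 = 0.8397, so e^(−t/τ) = 0.4319.
M(t) = 625.01 + 443.0 × 0.4319 = 816.31 t N.

816 t N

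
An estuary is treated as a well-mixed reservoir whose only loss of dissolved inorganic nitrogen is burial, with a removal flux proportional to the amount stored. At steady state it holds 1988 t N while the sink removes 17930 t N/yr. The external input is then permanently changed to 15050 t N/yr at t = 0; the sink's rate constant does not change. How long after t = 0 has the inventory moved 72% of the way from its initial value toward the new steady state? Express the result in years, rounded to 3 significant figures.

τ = M₀/F₀ = 1988/17930 = 0.1109 yr.
The remaining gap fraction is e^(−t/τ); 72% covered ⇒ e^(−t/τ) = 0.280.
t = −τ ln(0.280) = 0.1109 × 1.273 = 0.1411 yr.

0.141 yr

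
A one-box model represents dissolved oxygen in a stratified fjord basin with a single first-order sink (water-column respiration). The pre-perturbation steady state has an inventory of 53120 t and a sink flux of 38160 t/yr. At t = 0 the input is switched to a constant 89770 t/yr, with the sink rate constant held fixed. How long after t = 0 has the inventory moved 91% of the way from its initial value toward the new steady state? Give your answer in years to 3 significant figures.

3.35 yr

τ = M₀/F₀ = 53120/38160 = 1.392 yr.
The remaining gap fraction is e^(−t/τ); 91% covered ⇒ e^(−t/τ) = 0.0900.
t = −τ ln(0.0900) = 1.392 × 2.408 = 3.352 yr.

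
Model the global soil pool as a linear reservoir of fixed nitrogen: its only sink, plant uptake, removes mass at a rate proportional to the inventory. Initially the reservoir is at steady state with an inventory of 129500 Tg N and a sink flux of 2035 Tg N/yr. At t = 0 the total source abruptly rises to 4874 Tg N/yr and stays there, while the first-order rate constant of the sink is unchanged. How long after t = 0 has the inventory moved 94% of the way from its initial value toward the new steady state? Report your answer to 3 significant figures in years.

τ = M₀/F₀ = 129500/2035 = 63.64 yr.
The remaining gap fraction is e^(−t/τ); 94% covered ⇒ e^(−t/τ) = 0.0600.
t = −τ ln(0.0600) = 63.64 × 2.813 = 179.0 yr.

179 yr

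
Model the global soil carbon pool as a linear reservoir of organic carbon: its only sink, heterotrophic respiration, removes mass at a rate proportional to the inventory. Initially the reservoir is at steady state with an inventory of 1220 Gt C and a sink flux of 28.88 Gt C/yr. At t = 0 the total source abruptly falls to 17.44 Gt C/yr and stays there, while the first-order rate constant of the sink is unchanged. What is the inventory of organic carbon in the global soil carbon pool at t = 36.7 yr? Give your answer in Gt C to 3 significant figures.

τ = M₀/F₀ = 1220/28.88 = 42.24 yr; rate constant k = 1/τ.
New steady state M_∞ = F₁/k = F₁·τ = 17.44 × 42.24 = 736.73 Gt C.
M(t) = M_∞ + (M₀ − M_∞)·e^(−t/τ); t/τ = 36.7/42.24 = 0.8688, so e^(−t/τ) = 0.4195.
M(t) = 736.73 + 483.3 × 0.4195 = 939.45 Gt C.

939 Gt C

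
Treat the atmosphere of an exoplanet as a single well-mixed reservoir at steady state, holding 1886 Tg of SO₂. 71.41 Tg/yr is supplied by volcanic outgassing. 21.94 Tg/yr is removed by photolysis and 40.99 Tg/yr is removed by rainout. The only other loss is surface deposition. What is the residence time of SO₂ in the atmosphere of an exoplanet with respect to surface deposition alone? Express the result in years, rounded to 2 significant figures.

220 yr

At steady state ΣF_in = ΣF_out.
ΣF_in = 71.410 Tg/yr.
Surface deposition flux = ΣF_in − (21.94 + 40.99) = 71.410 − 62.93 = 8.480 Tg/yr.
τ = M / F = 1886 / 8.480 = 222.4 yr.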